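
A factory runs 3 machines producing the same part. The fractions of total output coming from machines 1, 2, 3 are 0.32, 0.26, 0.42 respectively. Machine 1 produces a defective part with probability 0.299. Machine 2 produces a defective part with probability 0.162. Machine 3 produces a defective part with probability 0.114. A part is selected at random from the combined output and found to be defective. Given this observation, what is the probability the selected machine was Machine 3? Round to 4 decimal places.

Posterior probability ≈ 0.2579

Tabulate prior·likelihood by source: [1] prior 0.32, lik 0.299, product 0.09568; [2] prior 0.26, lik 0.162, product 0.04212; [3] prior 0.42, lik 0.114, product 0.04788.
Normalizing constant = 0.18568; the posterior for Machine 3 is its product over the sum, 0.04788/0.18568 = 0.2579.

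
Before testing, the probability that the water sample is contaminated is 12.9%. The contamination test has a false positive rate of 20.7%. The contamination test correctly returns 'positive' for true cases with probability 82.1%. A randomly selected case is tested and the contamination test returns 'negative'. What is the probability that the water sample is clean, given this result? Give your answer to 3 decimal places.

P(¬H | E) ≈ 0.968

Write H for 'the water sample is contaminated'. Prior odds H:¬H = 0.129/0.871 = 0.14811. For the 'negative' outcome, the likelihood ratio is 0.179/0.793 = 0.22573.
Posterior odds = 0.14811 × 0.22573 = 0.033431, so P(H|E) = 0.033431/(1+0.033431) = 0.032. Then P(¬H|E) = 1 − 0.032 = 0.968.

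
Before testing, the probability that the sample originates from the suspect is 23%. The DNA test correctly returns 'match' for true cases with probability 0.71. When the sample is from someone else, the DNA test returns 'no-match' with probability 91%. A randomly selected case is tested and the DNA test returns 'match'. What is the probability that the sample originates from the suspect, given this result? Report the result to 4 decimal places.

P(H | E) ≈ 0.7021

Let H be the event that the sample originates from the suspect. P(H) = 0.23, so P(¬H) = 0.77. With E the 'match' result, P(E|H) = 0.71 and P(E|¬H) = 0.09.
P(E) = 0.71·0.23 + 0.09·0.77 = 0.16330 + 0.069300 = 0.23260.
By Bayes' theorem, P(H|E) = 0.16330 / 0.23260 = 0.7021.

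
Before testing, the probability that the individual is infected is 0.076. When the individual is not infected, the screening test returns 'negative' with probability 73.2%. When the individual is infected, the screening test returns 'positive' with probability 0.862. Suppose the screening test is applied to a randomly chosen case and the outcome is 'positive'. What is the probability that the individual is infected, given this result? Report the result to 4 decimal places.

P(H | E) ≈ 0.2092

Write H for 'the individual is infected'. Prior odds H:¬H = 0.076/0.924 = 0.082251. For the 'positive' outcome, the likelihood ratio is 0.862/0.268 = 3.2164.
Posterior odds = 0.082251 × 3.2164 = 0.26455, so P(H|E) = 0.26455/(1+0.26455) = 0.2092.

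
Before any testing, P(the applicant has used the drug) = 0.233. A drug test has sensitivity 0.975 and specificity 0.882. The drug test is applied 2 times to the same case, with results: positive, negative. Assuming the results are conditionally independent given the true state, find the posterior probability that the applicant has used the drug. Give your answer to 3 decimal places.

Posterior P(H) ≈ 0.066

With H the event that the applicant has used the drug, the joint likelihood of the observed sequence is P(data|H) = 0.975·0.025 = 0.024375 and P(data|¬H) = 0.118·0.882 = 0.10408.
Bayes: P(H|data) = 0.233·0.024375 / (0.233·0.024375 + 0.767·0.10408) = 0.0056794/0.085506 = 0.0664.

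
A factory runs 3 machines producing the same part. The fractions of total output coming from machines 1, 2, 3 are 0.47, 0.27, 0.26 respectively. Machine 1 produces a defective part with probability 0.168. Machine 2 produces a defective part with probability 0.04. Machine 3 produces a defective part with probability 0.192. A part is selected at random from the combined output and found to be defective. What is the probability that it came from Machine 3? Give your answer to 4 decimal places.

Posterior probability ≈ 0.3574

Tabulate prior·likelihood by source: [1] prior 0.47, lik 0.168, product 0.07896; [2] prior 0.27, lik 0.04, product 0.01080; [3] prior 0.26, lik 0.192, product 0.04992.
Normalizing constant = 0.13968; the posterior for Machine 3 is its product over the sum, 0.04992/0.13968 = 0.3574.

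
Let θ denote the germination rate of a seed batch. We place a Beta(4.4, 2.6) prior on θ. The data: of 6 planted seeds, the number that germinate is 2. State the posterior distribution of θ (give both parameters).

The binomial likelihood is conjugate to the Beta prior: with 2 successes and 4 failures, the posterior is Beta(4.4+2, 2.6+4) = Beta(6.4, 6.6).

Posterior: Beta(6.4, 6.6)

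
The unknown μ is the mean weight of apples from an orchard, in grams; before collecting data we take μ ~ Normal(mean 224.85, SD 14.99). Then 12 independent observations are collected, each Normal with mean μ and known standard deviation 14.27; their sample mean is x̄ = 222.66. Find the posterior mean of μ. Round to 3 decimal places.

Posterior mean ≈ 222.814

Prior precision 1/τ₀² = 1/14.99² = 0.00445038; data precision n/σ² = 12/14.27² = 0.0589296.
Posterior precision = 0.00445038 + 0.0589296 = 0.0633800.
Posterior mean = (0.00445038·224.85 + 0.0589296·222.66) / 0.0633800 = 222.814.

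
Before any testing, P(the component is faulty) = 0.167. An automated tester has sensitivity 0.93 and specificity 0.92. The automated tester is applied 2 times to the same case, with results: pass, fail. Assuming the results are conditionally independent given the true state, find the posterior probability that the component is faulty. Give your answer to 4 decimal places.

Let H be the event that the component is faulty; start with P(H) = 0.167. P('fail'|H) = 0.93, P('fail'|¬H) = 0.08.
Update on result 1 ('pass'): P(H) ← 0.07·0.1670 / (0.07·0.1670 + 0.92·0.8330) = 0.011690/0.77805 = 0.0150.
Update on result 2 ('fail'): P(H) ← 0.93·0.0150 / (0.93·0.0150 + 0.08·0.9850) = 0.013973/0.092771 = 0.1506.

Posterior P(H) ≈ 0.1506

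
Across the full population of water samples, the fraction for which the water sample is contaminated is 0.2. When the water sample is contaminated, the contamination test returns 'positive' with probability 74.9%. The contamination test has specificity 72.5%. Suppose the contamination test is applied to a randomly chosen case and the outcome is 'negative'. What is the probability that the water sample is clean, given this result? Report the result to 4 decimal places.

P(¬H | E) ≈ 0.9203

Let H be the event that the water sample is contaminated. P(H) = 0.2, so P(¬H) = 0.8. With E the 'negative' result, P(E|H) = 0.251 and P(E|¬H) = 0.725.
P(E) = 0.251·0.2 + 0.725·0.8 = 0.050200 + 0.58000 = 0.63020.
By Bayes' theorem, P(H|E) = 0.050200 / 0.63020 = 0.0797. Hence P(¬H|E) = 1 − 0.0797 = 0.9203.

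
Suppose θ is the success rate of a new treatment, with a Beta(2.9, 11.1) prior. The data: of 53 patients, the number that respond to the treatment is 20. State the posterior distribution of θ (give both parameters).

Observing 20 successes and 33 failures updates Beta(2.9, 11.1) by adding the success and failure counts to the two shape parameters: α = 2.9+20 = 22.9, β = 11.1+33 = 44.1.

Posterior: Beta(22.9, 44.1)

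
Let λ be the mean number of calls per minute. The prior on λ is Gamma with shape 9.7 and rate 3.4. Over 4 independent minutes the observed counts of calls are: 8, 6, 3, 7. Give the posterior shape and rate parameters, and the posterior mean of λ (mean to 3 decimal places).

Posterior: Gamma(shape=33.7, rate=7.4); mean ≈ 4.554

The Poisson likelihood adds the total count to the shape and the number of exposure periods to the rate. Here ∑xᵢ = 24 and n = 4, so shape 9.7→33.7 and rate 3.4→7.4.
E[λ | data] = 33.7/7.4 = 4.554.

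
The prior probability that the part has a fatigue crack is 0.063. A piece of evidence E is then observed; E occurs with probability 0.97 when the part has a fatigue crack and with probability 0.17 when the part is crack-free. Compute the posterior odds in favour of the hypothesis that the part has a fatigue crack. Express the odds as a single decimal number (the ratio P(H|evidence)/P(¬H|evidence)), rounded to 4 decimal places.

Posterior odds ≈ 0.3836

Prior odds = 0.063/(1−0.063) = 0.067236.
Likelihood ratio for E = 0.97/0.17 = 5.7059.
Posterior odds = prior odds × LR = 0.38364.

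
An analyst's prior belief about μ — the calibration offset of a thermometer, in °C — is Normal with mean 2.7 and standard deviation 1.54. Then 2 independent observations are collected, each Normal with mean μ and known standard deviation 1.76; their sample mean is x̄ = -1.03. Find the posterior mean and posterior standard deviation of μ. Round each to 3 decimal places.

Prior precision 1/τ₀² = 1/1.54² = 0.421656; data precision n/σ² = 2/1.76² = 0.645661.
Posterior precision = 0.421656 + 0.645661 = 1.06732, giving posterior SD = 1/√1.06732 = 0.968.
Posterior mean = (0.421656·2.7 + 0.645661·-1.03) / 1.06732 = 0.444.

Posterior mean ≈ 0.444; posterior SD ≈ 0.968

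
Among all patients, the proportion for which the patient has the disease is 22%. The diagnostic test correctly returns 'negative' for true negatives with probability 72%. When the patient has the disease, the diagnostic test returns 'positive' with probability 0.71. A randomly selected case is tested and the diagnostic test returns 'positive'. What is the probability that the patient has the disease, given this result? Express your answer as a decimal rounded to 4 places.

P(H | E) ≈ 0.4170

Let H be the event that the patient has the disease. P(H) = 0.22, so P(¬H) = 0.78. With E the 'positive' result, P(E|H) = 0.71 and P(E|¬H) = 0.28.
P(E) = 0.71·0.22 + 0.28·0.78 = 0.15620 + 0.21840 = 0.37460.
By Bayes' theorem, P(H|E) = 0.15620 / 0.37460 = 0.4170.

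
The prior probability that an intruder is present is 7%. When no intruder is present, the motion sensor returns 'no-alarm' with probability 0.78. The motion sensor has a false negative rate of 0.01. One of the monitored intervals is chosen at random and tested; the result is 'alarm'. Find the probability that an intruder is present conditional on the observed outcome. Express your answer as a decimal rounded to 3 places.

P(H | E) ≈ 0.253

Let H be the event that an intruder is present. P(H) = 0.07, so P(¬H) = 0.93. With E the 'alarm' result, P(E|H) = 0.99 and P(E|¬H) = 0.22.
P(E) = 0.99·0.07 + 0.22·0.93 = 0.069300 + 0.20460 = 0.27390.
By Bayes' theorem, P(H|E) = 0.069300 / 0.27390 = 0.253.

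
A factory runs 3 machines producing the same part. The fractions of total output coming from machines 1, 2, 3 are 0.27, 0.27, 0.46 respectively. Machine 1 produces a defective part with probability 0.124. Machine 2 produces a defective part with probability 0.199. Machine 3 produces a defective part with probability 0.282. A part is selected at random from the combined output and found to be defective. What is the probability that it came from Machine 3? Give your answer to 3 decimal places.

P(defective|M1) = 0.124; P(defective|M2) = 0.199; P(defective|M3) = 0.282.
Prior × likelihood for each source: 0.27·0.124=0.03348, 0.27·0.199=0.05373, 0.46·0.282=0.1297. Summing gives P(defective) = 0.21693.
P(Machine 3 | defective) = 0.1297 / 0.21693 = 0.598.

Posterior probability ≈ 0.598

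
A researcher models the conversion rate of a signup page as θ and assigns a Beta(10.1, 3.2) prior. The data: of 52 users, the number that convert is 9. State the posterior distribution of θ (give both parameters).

Posterior: Beta(19.1, 46.2)

Observing 9 successes and 43 failures updates Beta(10.1, 3.2) by adding the success and failure counts to the two shape parameters: α = 10.1+9 = 19.1, β = 3.2+43 = 46.2.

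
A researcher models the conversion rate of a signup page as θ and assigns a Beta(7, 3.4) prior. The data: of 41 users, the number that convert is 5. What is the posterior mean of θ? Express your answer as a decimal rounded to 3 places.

Posterior mean ≈ 0.233

The binomial likelihood is conjugate to the Beta prior: with 5 successes and 36 failures, the posterior is Beta(7+5, 3.4+36) = Beta(12, 39.4).
Posterior mean = α/(α+β) = 12/51.4 = 0.233.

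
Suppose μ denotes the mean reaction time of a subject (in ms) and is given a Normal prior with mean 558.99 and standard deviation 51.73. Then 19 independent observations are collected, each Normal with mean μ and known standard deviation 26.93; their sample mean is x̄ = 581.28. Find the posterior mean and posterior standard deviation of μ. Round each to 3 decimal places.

Prior precision 1/τ₀² = 1/51.73² = 0.00037369; data precision n/σ² = 19/26.93² = 0.0261988.
Posterior precision = 0.00037369 + 0.0261988 = 0.0265725, giving posterior SD = 1/√0.0265725 = 6.135.
Posterior mean = (0.00037369·558.99 + 0.0261988·581.28) / 0.0265725 = 580.967.

Posterior mean ≈ 580.967; posterior SD ≈ 6.135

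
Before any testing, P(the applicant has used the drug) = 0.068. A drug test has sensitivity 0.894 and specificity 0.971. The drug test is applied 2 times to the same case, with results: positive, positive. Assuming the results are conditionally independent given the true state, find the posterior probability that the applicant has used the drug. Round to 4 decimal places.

Posterior P(H) ≈ 0.9858

Let H be the event that the applicant has used the drug; start with P(H) = 0.068. P('positive'|H) = 0.894, P('positive'|¬H) = 0.029.
Update on result 1 ('positive'): P(H) ← 0.894·0.0680 / (0.894·0.0680 + 0.029·0.9320) = 0.060792/0.087820 = 0.6922.
Update on result 2 ('positive'): P(H) ← 0.894·0.6922 / (0.894·0.6922 + 0.029·0.3078) = 0.61886/0.62778 = 0.9858.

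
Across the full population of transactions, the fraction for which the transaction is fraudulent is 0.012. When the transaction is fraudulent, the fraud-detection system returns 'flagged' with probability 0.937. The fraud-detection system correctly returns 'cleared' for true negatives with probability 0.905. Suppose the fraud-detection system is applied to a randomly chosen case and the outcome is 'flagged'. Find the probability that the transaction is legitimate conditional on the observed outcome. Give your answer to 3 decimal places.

Write H for 'the transaction is fraudulent'. Prior odds H:¬H = 0.012/0.988 = 0.012146. For the 'flagged' outcome, the likelihood ratio is 0.937/0.095 = 9.8632.
Posterior odds = 0.012146 × 9.8632 = 0.11980, so P(H|E) = 0.11980/(1+0.11980) = 0.107. Then P(¬H|E) = 1 − 0.107 = 0.893.

P(¬H | E) ≈ 0.893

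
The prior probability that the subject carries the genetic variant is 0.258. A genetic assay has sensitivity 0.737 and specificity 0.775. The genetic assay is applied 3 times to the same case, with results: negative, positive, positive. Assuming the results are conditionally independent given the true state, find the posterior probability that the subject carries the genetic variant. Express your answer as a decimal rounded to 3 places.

With H the event that the subject carries the genetic variant, the joint likelihood of the observed sequence is P(data|H) = 0.263·0.737·0.737 = 0.14285 and P(data|¬H) = 0.775·0.225·0.225 = 0.039234.
Bayes: P(H|data) = 0.258·0.14285 / (0.258·0.14285 + 0.742·0.039234) = 0.036856/0.065968 = 0.5587.

Posterior P(H) ≈ 0.559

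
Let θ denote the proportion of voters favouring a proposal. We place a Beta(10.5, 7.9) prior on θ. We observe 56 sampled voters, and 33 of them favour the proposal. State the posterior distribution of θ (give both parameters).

Observing 33 successes and 23 failures updates Beta(10.5, 7.9) by adding the success and failure counts to the two shape parameters: α = 10.5+33 = 43.5, β = 7.9+23 = 30.9.

Posterior: Beta(43.5, 30.9)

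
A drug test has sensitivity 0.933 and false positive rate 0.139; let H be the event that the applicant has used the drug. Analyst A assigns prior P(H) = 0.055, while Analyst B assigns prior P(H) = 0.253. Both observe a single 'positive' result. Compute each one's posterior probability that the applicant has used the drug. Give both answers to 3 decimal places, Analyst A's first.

P('+'|H) = 0.933, P('+'|¬H) = 0.139.
Analyst A: numerator 0.933·0.055 = 0.051315; evidence = 0.051315+0.139·0.945 = 0.18267; posterior = 0.281.
Analyst B: numerator 0.933·0.253 = 0.23605; evidence = 0.23605+0.139·0.747 = 0.33988; posterior = 0.695.

Analyst A: 0.281; Analyst B: 0.695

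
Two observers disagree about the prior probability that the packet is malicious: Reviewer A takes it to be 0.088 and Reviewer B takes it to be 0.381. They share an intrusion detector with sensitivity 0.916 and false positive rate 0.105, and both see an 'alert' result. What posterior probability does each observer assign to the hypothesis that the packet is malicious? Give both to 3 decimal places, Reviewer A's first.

The likelihood ratio for an 'alert' result is 0.916/0.105 = 8.7238.
Reviewer A: prior odds 0.088/0.912 = 0.096491; posterior odds 0.84177; posterior probability 0.457.
Reviewer B: prior odds 0.381/0.619 = 0.61551; posterior odds 5.3696; posterior probability 0.843.

Reviewer A: 0.457; Reviewer B: 0.843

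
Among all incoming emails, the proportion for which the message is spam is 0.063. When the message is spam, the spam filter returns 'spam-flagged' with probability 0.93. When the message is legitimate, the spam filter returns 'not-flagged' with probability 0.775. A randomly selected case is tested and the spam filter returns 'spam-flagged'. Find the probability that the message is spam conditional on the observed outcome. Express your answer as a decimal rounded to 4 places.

Write H for 'the message is spam'. Prior odds H:¬H = 0.063/0.937 = 0.067236. For the 'spam-flagged' outcome, the likelihood ratio is 0.93/0.225 = 4.1333.
Posterior odds = 0.067236 × 4.1333 = 0.27791, so P(H|E) = 0.27791/(1+0.27791) = 0.2175.

P(H | E) ≈ 0.2175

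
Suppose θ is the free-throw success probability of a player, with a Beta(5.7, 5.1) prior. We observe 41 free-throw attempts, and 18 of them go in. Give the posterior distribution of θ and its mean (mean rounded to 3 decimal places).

Observing 18 successes and 23 failures updates Beta(5.7, 5.1) by adding the success and failure counts to the two shape parameters: α = 5.7+18 = 23.7, β = 5.1+23 = 28.1.
E[θ | data] = 23.7/(23.7+28.1) = 0.458.

Posterior: Beta(23.7, 28.1); mean ≈ 0.458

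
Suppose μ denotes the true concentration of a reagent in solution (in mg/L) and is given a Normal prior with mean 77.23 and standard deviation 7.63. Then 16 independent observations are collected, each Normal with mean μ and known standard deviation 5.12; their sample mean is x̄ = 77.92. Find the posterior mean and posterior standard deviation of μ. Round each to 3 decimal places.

With known σ, the Normal prior is conjugate. Weight on the data is w = (n/σ²)/(n/σ² + 1/τ₀²) = 0.610352/(0.610352+0.0171771) = 0.97263.
Posterior mean = w·x̄ + (1−w)·μ₀ = 0.97263·77.92 + 0.027373·77.23 = 77.901. Posterior variance = 1/(0.610352+0.0171771) = 1.59355, so SD = 1.262.

Posterior mean ≈ 77.901; posterior SD ≈ 1.262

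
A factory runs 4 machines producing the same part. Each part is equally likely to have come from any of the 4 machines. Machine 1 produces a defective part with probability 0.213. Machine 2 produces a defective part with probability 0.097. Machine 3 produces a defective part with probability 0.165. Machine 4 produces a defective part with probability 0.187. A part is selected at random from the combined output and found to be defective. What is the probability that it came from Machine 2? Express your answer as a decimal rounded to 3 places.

P(defective|M1) = 0.213; P(defective|M2) = 0.097; P(defective|M3) = 0.165; P(defective|M4) = 0.187.
Prior × likelihood for each source: 0.25·0.213=0.05325, 0.25·0.097=0.02425, 0.25·0.165=0.04125, 0.25·0.187=0.04675. Summing gives P(defective) = 0.16550.
P(Machine 2 | defective) = 0.02425 / 0.16550 = 0.147.

Posterior probability ≈ 0.147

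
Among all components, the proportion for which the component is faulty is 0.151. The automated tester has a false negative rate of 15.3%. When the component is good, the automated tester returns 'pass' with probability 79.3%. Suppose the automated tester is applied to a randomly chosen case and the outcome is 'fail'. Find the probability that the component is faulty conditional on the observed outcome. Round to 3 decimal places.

P(H | E) ≈ 0.421

Let H be the event that the component is faulty. P(H) = 0.151, so P(¬H) = 0.849. With E the 'fail' result, P(E|H) = 0.847 and P(E|¬H) = 0.207.
P(E) = 0.847·0.151 + 0.207·0.849 = 0.12790 + 0.17574 = 0.30364.
By Bayes' theorem, P(H|E) = 0.12790 / 0.30364 = 0.421.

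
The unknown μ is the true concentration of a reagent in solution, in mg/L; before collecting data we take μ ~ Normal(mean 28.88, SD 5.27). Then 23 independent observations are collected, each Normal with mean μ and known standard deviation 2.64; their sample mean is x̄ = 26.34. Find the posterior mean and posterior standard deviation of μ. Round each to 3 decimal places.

Prior precision 1/τ₀² = 1/5.27² = 0.0360063; data precision n/σ² = 23/2.64² = 3.30005.
Posterior precision = 0.0360063 + 3.30005 = 3.33605, giving posterior SD = 1/√3.33605 = 0.547.
Posterior mean = (0.0360063·28.88 + 3.30005·26.34) / 3.33605 = 26.367.

Posterior mean ≈ 26.367; posterior SD ≈ 0.547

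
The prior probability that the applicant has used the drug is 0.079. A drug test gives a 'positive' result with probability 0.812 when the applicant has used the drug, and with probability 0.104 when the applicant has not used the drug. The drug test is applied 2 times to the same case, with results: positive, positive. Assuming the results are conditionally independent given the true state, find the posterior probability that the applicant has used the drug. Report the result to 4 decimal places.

Posterior P(H) ≈ 0.8395

With H the event that the applicant has used the drug, the joint likelihood of the observed sequence is P(data|H) = 0.812·0.812 = 0.65934 and P(data|¬H) = 0.104·0.104 = 0.010816.
Bayes: P(H|data) = 0.079·0.65934 / (0.079·0.65934 + 0.921·0.010816) = 0.052088/0.062050 = 0.8395.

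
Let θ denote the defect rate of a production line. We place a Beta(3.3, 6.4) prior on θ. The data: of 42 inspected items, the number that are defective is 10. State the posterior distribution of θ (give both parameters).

The binomial likelihood is conjugate to the Beta prior: with 10 successes and 32 failures, the posterior is Beta(3.3+10, 6.4+32) = Beta(13.3, 38.4).

Posterior: Beta(13.3, 38.4)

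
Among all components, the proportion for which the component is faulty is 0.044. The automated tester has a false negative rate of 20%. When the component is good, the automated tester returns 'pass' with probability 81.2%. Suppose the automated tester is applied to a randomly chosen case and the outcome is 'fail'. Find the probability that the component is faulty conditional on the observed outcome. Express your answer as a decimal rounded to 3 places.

P(H | E) ≈ 0.164

Let H be the event that the component is faulty. P(H) = 0.044, so P(¬H) = 0.956. With E the 'fail' result, P(E|H) = 0.8 and P(E|¬H) = 0.188.
P(E) = 0.8·0.044 + 0.188·0.956 = 0.035200 + 0.17973 = 0.21493.
By Bayes' theorem, P(H|E) = 0.035200 / 0.21493 = 0.164.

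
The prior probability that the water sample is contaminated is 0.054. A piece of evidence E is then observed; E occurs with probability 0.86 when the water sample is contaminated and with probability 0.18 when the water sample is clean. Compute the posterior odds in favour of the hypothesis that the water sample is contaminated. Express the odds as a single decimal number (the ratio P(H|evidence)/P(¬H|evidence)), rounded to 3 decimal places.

Prior odds = 0.054/(1−0.054) = 0.057082. In log-odds, ln(0.057082) = -2.8633.
Add log likelihood ratio: ln(4.7778) = 1.5640.
Posterior log-odds = -1.2993, so posterior odds = exp(-1.2993) = 0.27273.

Posterior odds ≈ 0.273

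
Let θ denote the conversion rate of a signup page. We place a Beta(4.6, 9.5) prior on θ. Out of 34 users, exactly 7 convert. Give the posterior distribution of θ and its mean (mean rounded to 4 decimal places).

Posterior: Beta(11.6, 36.5); mean ≈ 0.2412

Observing 7 successes and 27 failures updates Beta(4.6, 9.5) by adding the success and failure counts to the two shape parameters: α = 4.6+7 = 11.6, β = 9.5+27 = 36.5.
E[θ | data] = 11.6/(11.6+36.5) = 0.2412.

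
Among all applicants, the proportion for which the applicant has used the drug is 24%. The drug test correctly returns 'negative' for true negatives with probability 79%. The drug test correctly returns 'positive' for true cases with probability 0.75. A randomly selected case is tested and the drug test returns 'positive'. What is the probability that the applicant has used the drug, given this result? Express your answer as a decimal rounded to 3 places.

P(H | E) ≈ 0.530

Let H be the event that the applicant has used the drug. P(H) = 0.24, so P(¬H) = 0.76. With E the 'positive' result, P(E|H) = 0.75 and P(E|¬H) = 0.21.
P(E) = 0.75·0.24 + 0.21·0.76 = 0.18000 + 0.15960 = 0.33960.
By Bayes' theorem, P(H|E) = 0.18000 / 0.33960 = 0.530.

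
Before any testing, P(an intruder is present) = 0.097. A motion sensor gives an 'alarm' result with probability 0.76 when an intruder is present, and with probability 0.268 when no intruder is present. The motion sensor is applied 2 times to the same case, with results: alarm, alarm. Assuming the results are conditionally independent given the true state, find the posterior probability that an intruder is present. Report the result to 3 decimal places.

Posterior P(H) ≈ 0.463

With H the event that an intruder is present, the joint likelihood of the observed sequence is P(data|H) = 0.76·0.76 = 0.57760 and P(data|¬H) = 0.268·0.268 = 0.071824.
Bayes: P(H|data) = 0.097·0.57760 / (0.097·0.57760 + 0.903·0.071824) = 0.056027/0.12088 = 0.4635.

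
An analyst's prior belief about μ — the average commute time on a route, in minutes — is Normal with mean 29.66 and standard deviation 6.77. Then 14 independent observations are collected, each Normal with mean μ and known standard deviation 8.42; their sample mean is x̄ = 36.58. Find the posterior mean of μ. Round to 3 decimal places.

Posterior mean ≈ 35.891

With known σ, the Normal prior is conjugate. Weight on the data is w = (n/σ²)/(n/σ² + 1/τ₀²) = 0.197471/(0.197471+0.0218184) = 0.90050.
Posterior mean = w·x̄ + (1−w)·μ₀ = 0.90050·36.58 + 0.099496·29.66 = 35.891.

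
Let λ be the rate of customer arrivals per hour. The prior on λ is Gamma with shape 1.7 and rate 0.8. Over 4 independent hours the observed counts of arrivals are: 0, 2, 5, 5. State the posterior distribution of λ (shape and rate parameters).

The Poisson likelihood adds the total count to the shape and the number of exposure periods to the rate. Here ∑xᵢ = 12 and n = 4, so shape 1.7→13.7 and rate 0.8→4.8.

Posterior: Gamma(shape=13.7, rate=4.8)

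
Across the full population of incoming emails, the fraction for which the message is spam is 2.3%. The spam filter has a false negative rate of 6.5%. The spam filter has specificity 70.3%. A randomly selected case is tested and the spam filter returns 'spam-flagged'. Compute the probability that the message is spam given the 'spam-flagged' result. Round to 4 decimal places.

P(H | E) ≈ 0.0690

Write H for 'the message is spam'. Prior odds H:¬H = 0.023/0.977 = 0.023541. For the 'spam-flagged' outcome, the likelihood ratio is 0.935/0.297 = 3.1481.
Posterior odds = 0.023541 × 3.1481 = 0.074112, so P(H|E) = 0.074112/(1+0.074112) = 0.0690.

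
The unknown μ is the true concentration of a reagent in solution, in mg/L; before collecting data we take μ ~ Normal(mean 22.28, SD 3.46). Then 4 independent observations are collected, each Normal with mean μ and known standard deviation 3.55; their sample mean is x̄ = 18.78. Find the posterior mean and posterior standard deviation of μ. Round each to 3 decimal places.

Prior precision 1/τ₀² = 1/3.46² = 0.0835310; data precision n/σ² = 4/3.55² = 0.317397.
Posterior precision = 0.0835310 + 0.317397 = 0.400928, giving posterior SD = 1/√0.400928 = 1.579.
Posterior mean = (0.0835310·22.28 + 0.317397·18.78) / 0.400928 = 19.509.

Posterior mean ≈ 19.509; posterior SD ≈ 1.579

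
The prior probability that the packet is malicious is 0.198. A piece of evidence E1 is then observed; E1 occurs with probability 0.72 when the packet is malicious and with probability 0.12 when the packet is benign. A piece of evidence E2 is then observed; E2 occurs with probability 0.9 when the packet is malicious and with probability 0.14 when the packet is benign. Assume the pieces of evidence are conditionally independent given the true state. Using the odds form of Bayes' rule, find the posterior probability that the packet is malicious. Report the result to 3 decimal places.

Prior odds = 0.198/(1−0.198) = 0.24688. In log-odds, ln(0.24688) = -1.3988.
Add log likelihood ratios: ln(6.0000) + ln(6.4286) = 3.6525.
Posterior log-odds = 2.2537, so posterior odds = exp(2.2537) = 9.5226. Converting, P(H|E) = 9.5226/10.523 = 0.905.

Posterior probability ≈ 0.905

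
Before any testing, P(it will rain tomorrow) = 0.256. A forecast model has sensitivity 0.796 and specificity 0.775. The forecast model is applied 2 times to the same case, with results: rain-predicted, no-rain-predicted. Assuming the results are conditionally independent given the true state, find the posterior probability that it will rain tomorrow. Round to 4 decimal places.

Posterior P(H) ≈ 0.2427

Let H be the event that it will rain tomorrow; start with P(H) = 0.256. P('rain-predicted'|H) = 0.796, P('rain-predicted'|¬H) = 0.225.
Update on result 1 ('rain-predicted'): P(H) ← 0.796·0.2560 / (0.796·0.2560 + 0.225·0.7440) = 0.20378/0.37118 = 0.5490.
Update on result 2 ('no-rain-predicted'): P(H) ← 0.204·0.5490 / (0.204·0.5490 + 0.775·0.4510) = 0.11200/0.46152 = 0.2427.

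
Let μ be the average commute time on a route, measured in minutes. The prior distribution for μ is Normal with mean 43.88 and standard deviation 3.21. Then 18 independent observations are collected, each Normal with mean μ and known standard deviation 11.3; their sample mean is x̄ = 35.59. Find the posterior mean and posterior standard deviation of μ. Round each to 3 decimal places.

With known σ, the Normal prior is conjugate. Weight on the data is w = (n/σ²)/(n/σ² + 1/τ₀²) = 0.140966/(0.140966+0.0970487) = 0.59226.
Posterior mean = w·x̄ + (1−w)·μ₀ = 0.59226·35.59 + 0.40774·43.88 = 38.970. Posterior variance = 1/(0.140966+0.0970487) = 4.20141, so SD = 2.050.

Posterior mean ≈ 38.970; posterior SD ≈ 2.050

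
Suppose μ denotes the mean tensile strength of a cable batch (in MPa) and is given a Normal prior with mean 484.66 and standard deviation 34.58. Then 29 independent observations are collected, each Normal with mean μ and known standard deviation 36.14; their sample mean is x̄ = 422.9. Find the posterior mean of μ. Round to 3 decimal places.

With known σ, the Normal prior is conjugate. Weight on the data is w = (n/σ²)/(n/σ² + 1/τ₀²) = 0.0222035/(0.0222035+0.00083628) = 0.96370.
Posterior mean = w·x̄ + (1−w)·μ₀ = 0.96370·422.9 + 0.036297·484.66 = 425.142.

Posterior mean ≈ 425.142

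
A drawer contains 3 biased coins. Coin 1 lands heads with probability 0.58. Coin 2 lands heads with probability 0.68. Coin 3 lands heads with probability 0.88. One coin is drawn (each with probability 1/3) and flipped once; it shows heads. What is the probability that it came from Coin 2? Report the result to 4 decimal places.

Tabulate prior·likelihood by source: [1] prior 0.333333, lik 0.58, product 0.1933; [2] prior 0.333333, lik 0.68, product 0.2267; [3] prior 0.333333, lik 0.88, product 0.2933.
Normalizing constant = 0.71333; the posterior for Coin 2 is its product over the sum, 0.2267/0.71333 = 0.3178.

Posterior probability ≈ 0.3178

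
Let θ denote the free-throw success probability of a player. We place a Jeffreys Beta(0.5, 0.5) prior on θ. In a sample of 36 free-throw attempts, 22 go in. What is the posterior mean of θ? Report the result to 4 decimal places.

The binomial likelihood is conjugate to the Beta prior: with 22 successes and 14 failures, the posterior is Beta(0.5+22, 0.5+14) = Beta(22.5, 14.5).
E[θ | data] = 22.5/(22.5+14.5) = 0.6081.

Posterior mean ≈ 0.6081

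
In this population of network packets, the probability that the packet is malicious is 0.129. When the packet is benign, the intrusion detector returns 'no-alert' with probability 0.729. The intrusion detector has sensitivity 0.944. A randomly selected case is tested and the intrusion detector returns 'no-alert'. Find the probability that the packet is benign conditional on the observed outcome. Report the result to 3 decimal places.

P(¬H | E) ≈ 0.989

Let H be the event that the packet is malicious. P(H) = 0.129, so P(¬H) = 0.871. With E the 'no-alert' result, P(E|H) = 0.056 and P(E|¬H) = 0.729.
P(E) = 0.056·0.129 + 0.729·0.871 = 0.0072240 + 0.63496 = 0.64218.
By Bayes' theorem, P(H|E) = 0.0072240 / 0.64218 = 0.011. Hence P(¬H|E) = 1 − 0.011 = 0.989.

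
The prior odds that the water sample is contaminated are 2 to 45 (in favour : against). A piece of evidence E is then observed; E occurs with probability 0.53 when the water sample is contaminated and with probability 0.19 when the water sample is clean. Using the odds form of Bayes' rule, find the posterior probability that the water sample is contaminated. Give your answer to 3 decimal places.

Prior odds = 2/45 = 0.044444.
Likelihood ratio for E = 0.53/0.19 = 2.7895.
Posterior odds = prior odds × LR = 0.12398.
Posterior probability = odds/(1+odds) = 0.12398/1.1240 = 0.110.

Posterior probability ≈ 0.110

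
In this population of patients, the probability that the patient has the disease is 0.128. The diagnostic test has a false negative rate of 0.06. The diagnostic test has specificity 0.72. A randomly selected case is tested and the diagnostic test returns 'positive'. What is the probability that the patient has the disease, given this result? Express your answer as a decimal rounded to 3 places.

P(H | E) ≈ 0.330

Let H be the event that the patient has the disease. P(H) = 0.128, so P(¬H) = 0.872. With E the 'positive' result, P(E|H) = 0.94 and P(E|¬H) = 0.28.
P(E) = 0.94·0.128 + 0.28·0.872 = 0.12032 + 0.24416 = 0.36448.
By Bayes' theorem, P(H|E) = 0.12032 / 0.36448 = 0.330.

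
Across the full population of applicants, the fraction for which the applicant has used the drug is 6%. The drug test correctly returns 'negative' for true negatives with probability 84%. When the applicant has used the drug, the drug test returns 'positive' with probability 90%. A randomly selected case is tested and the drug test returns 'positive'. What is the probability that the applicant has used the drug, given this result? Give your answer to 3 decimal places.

P(H | E) ≈ 0.264

Let H be the event that the applicant has used the drug. P(H) = 0.06, so P(¬H) = 0.94. With E the 'positive' result, P(E|H) = 0.9 and P(E|¬H) = 0.16.
P(E) = 0.9·0.06 + 0.16·0.94 = 0.054000 + 0.15040 = 0.20440.
By Bayes' theorem, P(H|E) = 0.054000 / 0.20440 = 0.264.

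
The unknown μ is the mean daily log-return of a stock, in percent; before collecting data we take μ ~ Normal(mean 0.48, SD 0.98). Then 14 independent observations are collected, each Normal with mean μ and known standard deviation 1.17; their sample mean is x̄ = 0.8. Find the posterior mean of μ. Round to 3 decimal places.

Posterior mean ≈ 0.770

Prior precision 1/τ₀² = 1/0.98² = 1.04123; data precision n/σ² = 14/1.17² = 10.2272.
Posterior precision = 1.04123 + 10.2272 = 11.2684.
Posterior mean = (1.04123·0.48 + 10.2272·0.8) / 11.2684 = 0.770.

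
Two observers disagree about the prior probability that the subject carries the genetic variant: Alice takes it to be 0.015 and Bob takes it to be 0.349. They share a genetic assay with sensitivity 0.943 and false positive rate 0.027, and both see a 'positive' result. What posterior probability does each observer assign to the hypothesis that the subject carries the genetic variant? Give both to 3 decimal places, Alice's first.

Alice: 0.347; Bob: 0.949

The likelihood ratio for a 'positive' result is 0.943/0.027 = 34.926.
Alice: prior odds 0.015/0.985 = 0.015228; posterior odds 0.53187; posterior probability 0.347.
Bob: prior odds 0.349/0.651 = 0.53610; posterior odds 18.724; posterior probability 0.949.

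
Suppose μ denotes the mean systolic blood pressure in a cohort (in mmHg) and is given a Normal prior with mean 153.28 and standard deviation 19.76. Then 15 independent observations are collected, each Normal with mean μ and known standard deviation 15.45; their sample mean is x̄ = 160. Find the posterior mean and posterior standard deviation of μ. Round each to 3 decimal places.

Posterior mean ≈ 159.737; posterior SD ≈ 3.910

With known σ, the Normal prior is conjugate. Weight on the data is w = (n/σ²)/(n/σ² + 1/τ₀²) = 0.0628397/(0.0628397+0.00256110) = 0.96084.
Posterior mean = w·x̄ + (1−w)·μ₀ = 0.96084·160 + 0.039160·153.28 = 159.737. Posterior variance = 1/(0.0628397+0.00256110) = 15.2903, so SD = 3.910.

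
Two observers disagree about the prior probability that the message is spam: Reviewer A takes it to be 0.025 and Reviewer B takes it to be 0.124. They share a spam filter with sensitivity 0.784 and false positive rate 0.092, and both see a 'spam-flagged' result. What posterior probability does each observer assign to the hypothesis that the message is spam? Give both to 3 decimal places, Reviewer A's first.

The likelihood ratio for a 'spam-flagged' result is 0.784/0.092 = 8.5217.
Reviewer A: prior odds 0.025/0.975 = 0.025641; posterior odds 0.21851; posterior probability 0.179.
Reviewer B: prior odds 0.124/0.876 = 0.14155; posterior odds 1.2063; posterior probability 0.547.

Reviewer A: 0.179; Reviewer B: 0.547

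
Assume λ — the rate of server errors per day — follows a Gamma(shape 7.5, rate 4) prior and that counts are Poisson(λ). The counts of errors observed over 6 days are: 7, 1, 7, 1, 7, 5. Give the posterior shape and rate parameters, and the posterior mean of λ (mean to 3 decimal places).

Posterior: Gamma(shape=35.5, rate=10); mean ≈ 3.550

The Poisson likelihood adds the total count to the shape and the number of exposure periods to the rate. Here ∑xᵢ = 28 and n = 6, so shape 7.5→35.5 and rate 4→10.
E[λ | data] = 35.5/10 = 3.550.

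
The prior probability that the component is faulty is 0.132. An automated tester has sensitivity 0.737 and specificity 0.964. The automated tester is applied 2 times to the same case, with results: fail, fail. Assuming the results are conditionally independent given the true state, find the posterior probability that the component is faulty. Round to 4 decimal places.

With H the event that the component is faulty, the joint likelihood of the observed sequence is P(data|H) = 0.737·0.737 = 0.54317 and P(data|¬H) = 0.036·0.036 = 0.0012960.
Bayes: P(H|data) = 0.132·0.54317 / (0.132·0.54317 + 0.868·0.0012960) = 0.071698/0.072823 = 0.9846.

Posterior P(H) ≈ 0.9846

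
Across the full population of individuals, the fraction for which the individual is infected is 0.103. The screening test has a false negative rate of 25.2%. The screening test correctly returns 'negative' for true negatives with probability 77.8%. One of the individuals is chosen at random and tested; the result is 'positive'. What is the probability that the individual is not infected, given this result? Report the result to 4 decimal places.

P(¬H | E) ≈ 0.7210

Write H for 'the individual is infected'. Prior odds H:¬H = 0.103/0.897 = 0.11483. For the 'positive' outcome, the likelihood ratio is 0.748/0.222 = 3.3694.
Posterior odds = 0.11483 × 3.3694 = 0.38690, so P(H|E) = 0.38690/(1+0.38690) = 0.2790. Then P(¬H|E) = 1 − 0.2790 = 0.7210.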